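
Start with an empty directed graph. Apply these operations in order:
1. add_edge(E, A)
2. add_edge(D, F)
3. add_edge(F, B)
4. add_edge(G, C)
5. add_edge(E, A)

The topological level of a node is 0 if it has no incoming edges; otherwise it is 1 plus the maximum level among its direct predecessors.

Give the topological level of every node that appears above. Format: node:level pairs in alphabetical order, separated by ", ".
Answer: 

Answer: A:1, B:2, C:1, D:0, E:0, F:1, G:0

Derivation:
Op 1: add_edge(E, A). Edges now: 1
Op 2: add_edge(D, F). Edges now: 2
Op 3: add_edge(F, B). Edges now: 3
Op 4: add_edge(G, C). Edges now: 4
Op 5: add_edge(E, A) (duplicate, no change). Edges now: 4
Compute levels (Kahn BFS):
  sources (in-degree 0): D, E, G
  process D: level=0
    D->F: in-degree(F)=0, level(F)=1, enqueue
  process E: level=0
    E->A: in-degree(A)=0, level(A)=1, enqueue
  process G: level=0
    G->C: in-degree(C)=0, level(C)=1, enqueue
  process F: level=1
    F->B: in-degree(B)=0, level(B)=2, enqueue
  process A: level=1
  process C: level=1
  process B: level=2
All levels: A:1, B:2, C:1, D:0, E:0, F:1, G:0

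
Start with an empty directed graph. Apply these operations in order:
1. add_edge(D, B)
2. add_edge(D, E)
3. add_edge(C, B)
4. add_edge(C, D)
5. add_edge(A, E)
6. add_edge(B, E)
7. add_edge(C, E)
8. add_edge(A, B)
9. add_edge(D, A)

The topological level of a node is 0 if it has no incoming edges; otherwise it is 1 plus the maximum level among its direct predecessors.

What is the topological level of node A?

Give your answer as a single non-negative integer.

Op 1: add_edge(D, B). Edges now: 1
Op 2: add_edge(D, E). Edges now: 2
Op 3: add_edge(C, B). Edges now: 3
Op 4: add_edge(C, D). Edges now: 4
Op 5: add_edge(A, E). Edges now: 5
Op 6: add_edge(B, E). Edges now: 6
Op 7: add_edge(C, E). Edges now: 7
Op 8: add_edge(A, B). Edges now: 8
Op 9: add_edge(D, A). Edges now: 9
Compute levels (Kahn BFS):
  sources (in-degree 0): C
  process C: level=0
    C->B: in-degree(B)=2, level(B)>=1
    C->D: in-degree(D)=0, level(D)=1, enqueue
    C->E: in-degree(E)=3, level(E)>=1
  process D: level=1
    D->A: in-degree(A)=0, level(A)=2, enqueue
    D->B: in-degree(B)=1, level(B)>=2
    D->E: in-degree(E)=2, level(E)>=2
  process A: level=2
    A->B: in-degree(B)=0, level(B)=3, enqueue
    A->E: in-degree(E)=1, level(E)>=3
  process B: level=3
    B->E: in-degree(E)=0, level(E)=4, enqueue
  process E: level=4
All levels: A:2, B:3, C:0, D:1, E:4
level(A) = 2

Answer: 2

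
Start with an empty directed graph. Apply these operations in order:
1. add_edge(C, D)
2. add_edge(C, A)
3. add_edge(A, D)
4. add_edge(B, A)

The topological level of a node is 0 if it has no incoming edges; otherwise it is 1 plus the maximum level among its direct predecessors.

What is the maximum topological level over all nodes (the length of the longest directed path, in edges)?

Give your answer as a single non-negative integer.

Op 1: add_edge(C, D). Edges now: 1
Op 2: add_edge(C, A). Edges now: 2
Op 3: add_edge(A, D). Edges now: 3
Op 4: add_edge(B, A). Edges now: 4
Compute levels (Kahn BFS):
  sources (in-degree 0): B, C
  process B: level=0
    B->A: in-degree(A)=1, level(A)>=1
  process C: level=0
    C->A: in-degree(A)=0, level(A)=1, enqueue
    C->D: in-degree(D)=1, level(D)>=1
  process A: level=1
    A->D: in-degree(D)=0, level(D)=2, enqueue
  process D: level=2
All levels: A:1, B:0, C:0, D:2
max level = 2

Answer: 2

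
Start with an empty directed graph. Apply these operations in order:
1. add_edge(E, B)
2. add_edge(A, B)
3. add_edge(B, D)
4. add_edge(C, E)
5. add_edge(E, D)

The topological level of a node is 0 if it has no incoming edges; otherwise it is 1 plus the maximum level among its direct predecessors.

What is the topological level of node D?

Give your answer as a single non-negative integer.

Answer: 3

Derivation:
Op 1: add_edge(E, B). Edges now: 1
Op 2: add_edge(A, B). Edges now: 2
Op 3: add_edge(B, D). Edges now: 3
Op 4: add_edge(C, E). Edges now: 4
Op 5: add_edge(E, D). Edges now: 5
Compute levels (Kahn BFS):
  sources (in-degree 0): A, C
  process A: level=0
    A->B: in-degree(B)=1, level(B)>=1
  process C: level=0
    C->E: in-degree(E)=0, level(E)=1, enqueue
  process E: level=1
    E->B: in-degree(B)=0, level(B)=2, enqueue
    E->D: in-degree(D)=1, level(D)>=2
  process B: level=2
    B->D: in-degree(D)=0, level(D)=3, enqueue
  process D: level=3
All levels: A:0, B:2, C:0, D:3, E:1
level(D) = 3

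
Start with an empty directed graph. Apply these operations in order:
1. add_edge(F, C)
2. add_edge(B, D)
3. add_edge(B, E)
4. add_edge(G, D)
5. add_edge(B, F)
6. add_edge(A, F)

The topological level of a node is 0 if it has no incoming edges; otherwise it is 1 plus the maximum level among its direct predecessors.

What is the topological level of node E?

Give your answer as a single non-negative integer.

Answer: 1

Derivation:
Op 1: add_edge(F, C). Edges now: 1
Op 2: add_edge(B, D). Edges now: 2
Op 3: add_edge(B, E). Edges now: 3
Op 4: add_edge(G, D). Edges now: 4
Op 5: add_edge(B, F). Edges now: 5
Op 6: add_edge(A, F). Edges now: 6
Compute levels (Kahn BFS):
  sources (in-degree 0): A, B, G
  process A: level=0
    A->F: in-degree(F)=1, level(F)>=1
  process B: level=0
    B->D: in-degree(D)=1, level(D)>=1
    B->E: in-degree(E)=0, level(E)=1, enqueue
    B->F: in-degree(F)=0, level(F)=1, enqueue
  process G: level=0
    G->D: in-degree(D)=0, level(D)=1, enqueue
  process E: level=1
  process F: level=1
    F->C: in-degree(C)=0, level(C)=2, enqueue
  process D: level=1
  process C: level=2
All levels: A:0, B:0, C:2, D:1, E:1, F:1, G:0
level(E) = 1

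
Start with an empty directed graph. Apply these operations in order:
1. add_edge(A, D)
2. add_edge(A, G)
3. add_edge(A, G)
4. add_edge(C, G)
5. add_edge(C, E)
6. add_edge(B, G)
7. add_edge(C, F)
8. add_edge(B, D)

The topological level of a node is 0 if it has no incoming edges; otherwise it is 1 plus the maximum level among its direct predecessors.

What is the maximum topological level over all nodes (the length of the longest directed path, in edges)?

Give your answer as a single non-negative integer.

Op 1: add_edge(A, D). Edges now: 1
Op 2: add_edge(A, G). Edges now: 2
Op 3: add_edge(A, G) (duplicate, no change). Edges now: 2
Op 4: add_edge(C, G). Edges now: 3
Op 5: add_edge(C, E). Edges now: 4
Op 6: add_edge(B, G). Edges now: 5
Op 7: add_edge(C, F). Edges now: 6
Op 8: add_edge(B, D). Edges now: 7
Compute levels (Kahn BFS):
  sources (in-degree 0): A, B, C
  process A: level=0
    A->D: in-degree(D)=1, level(D)>=1
    A->G: in-degree(G)=2, level(G)>=1
  process B: level=0
    B->D: in-degree(D)=0, level(D)=1, enqueue
    B->G: in-degree(G)=1, level(G)>=1
  process C: level=0
    C->E: in-degree(E)=0, level(E)=1, enqueue
    C->F: in-degree(F)=0, level(F)=1, enqueue
    C->G: in-degree(G)=0, level(G)=1, enqueue
  process D: level=1
  process E: level=1
  process F: level=1
  process G: level=1
All levels: A:0, B:0, C:0, D:1, E:1, F:1, G:1
max level = 1

Answer: 1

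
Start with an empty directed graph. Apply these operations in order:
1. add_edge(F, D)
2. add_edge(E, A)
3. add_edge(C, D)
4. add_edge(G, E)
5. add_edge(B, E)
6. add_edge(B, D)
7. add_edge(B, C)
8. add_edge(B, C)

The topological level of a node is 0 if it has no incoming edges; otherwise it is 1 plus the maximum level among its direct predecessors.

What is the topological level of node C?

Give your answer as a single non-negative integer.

Answer: 1

Derivation:
Op 1: add_edge(F, D). Edges now: 1
Op 2: add_edge(E, A). Edges now: 2
Op 3: add_edge(C, D). Edges now: 3
Op 4: add_edge(G, E). Edges now: 4
Op 5: add_edge(B, E). Edges now: 5
Op 6: add_edge(B, D). Edges now: 6
Op 7: add_edge(B, C). Edges now: 7
Op 8: add_edge(B, C) (duplicate, no change). Edges now: 7
Compute levels (Kahn BFS):
  sources (in-degree 0): B, F, G
  process B: level=0
    B->C: in-degree(C)=0, level(C)=1, enqueue
    B->D: in-degree(D)=2, level(D)>=1
    B->E: in-degree(E)=1, level(E)>=1
  process F: level=0
    F->D: in-degree(D)=1, level(D)>=1
  process G: level=0
    G->E: in-degree(E)=0, level(E)=1, enqueue
  process C: level=1
    C->D: in-degree(D)=0, level(D)=2, enqueue
  process E: level=1
    E->A: in-degree(A)=0, level(A)=2, enqueue
  process D: level=2
  process A: level=2
All levels: A:2, B:0, C:1, D:2, E:1, F:0, G:0
level(C) = 1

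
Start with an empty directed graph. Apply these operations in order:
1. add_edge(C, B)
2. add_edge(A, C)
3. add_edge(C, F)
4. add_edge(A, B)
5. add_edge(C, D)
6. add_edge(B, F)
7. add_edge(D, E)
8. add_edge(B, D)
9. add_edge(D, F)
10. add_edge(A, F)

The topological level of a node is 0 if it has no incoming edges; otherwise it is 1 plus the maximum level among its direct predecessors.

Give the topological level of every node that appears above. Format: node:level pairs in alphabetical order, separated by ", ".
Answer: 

Answer: A:0, B:2, C:1, D:3, E:4, F:4

Derivation:
Op 1: add_edge(C, B). Edges now: 1
Op 2: add_edge(A, C). Edges now: 2
Op 3: add_edge(C, F). Edges now: 3
Op 4: add_edge(A, B). Edges now: 4
Op 5: add_edge(C, D). Edges now: 5
Op 6: add_edge(B, F). Edges now: 6
Op 7: add_edge(D, E). Edges now: 7
Op 8: add_edge(B, D). Edges now: 8
Op 9: add_edge(D, F). Edges now: 9
Op 10: add_edge(A, F). Edges now: 10
Compute levels (Kahn BFS):
  sources (in-degree 0): A
  process A: level=0
    A->B: in-degree(B)=1, level(B)>=1
    A->C: in-degree(C)=0, level(C)=1, enqueue
    A->F: in-degree(F)=3, level(F)>=1
  process C: level=1
    C->B: in-degree(B)=0, level(B)=2, enqueue
    C->D: in-degree(D)=1, level(D)>=2
    C->F: in-degree(F)=2, level(F)>=2
  process B: level=2
    B->D: in-degree(D)=0, level(D)=3, enqueue
    B->F: in-degree(F)=1, level(F)>=3
  process D: level=3
    D->E: in-degree(E)=0, level(E)=4, enqueue
    D->F: in-degree(F)=0, level(F)=4, enqueue
  process E: level=4
  process F: level=4
All levels: A:0, B:2, C:1, D:3, E:4, F:4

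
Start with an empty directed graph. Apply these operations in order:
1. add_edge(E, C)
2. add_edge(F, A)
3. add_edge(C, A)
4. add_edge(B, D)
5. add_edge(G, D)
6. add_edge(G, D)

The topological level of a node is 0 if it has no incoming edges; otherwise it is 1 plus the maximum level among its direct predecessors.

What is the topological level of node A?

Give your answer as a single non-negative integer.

Answer: 2

Derivation:
Op 1: add_edge(E, C). Edges now: 1
Op 2: add_edge(F, A). Edges now: 2
Op 3: add_edge(C, A). Edges now: 3
Op 4: add_edge(B, D). Edges now: 4
Op 5: add_edge(G, D). Edges now: 5
Op 6: add_edge(G, D) (duplicate, no change). Edges now: 5
Compute levels (Kahn BFS):
  sources (in-degree 0): B, E, F, G
  process B: level=0
    B->D: in-degree(D)=1, level(D)>=1
  process E: level=0
    E->C: in-degree(C)=0, level(C)=1, enqueue
  process F: level=0
    F->A: in-degree(A)=1, level(A)>=1
  process G: level=0
    G->D: in-degree(D)=0, level(D)=1, enqueue
  process C: level=1
    C->A: in-degree(A)=0, level(A)=2, enqueue
  process D: level=1
  process A: level=2
All levels: A:2, B:0, C:1, D:1, E:0, F:0, G:0
level(A) = 2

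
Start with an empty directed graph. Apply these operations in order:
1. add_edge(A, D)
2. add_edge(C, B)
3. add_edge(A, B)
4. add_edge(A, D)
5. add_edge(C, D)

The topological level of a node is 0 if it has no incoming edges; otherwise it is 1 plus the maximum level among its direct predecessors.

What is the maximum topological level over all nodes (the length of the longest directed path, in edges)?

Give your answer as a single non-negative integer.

Answer: 1

Derivation:
Op 1: add_edge(A, D). Edges now: 1
Op 2: add_edge(C, B). Edges now: 2
Op 3: add_edge(A, B). Edges now: 3
Op 4: add_edge(A, D) (duplicate, no change). Edges now: 3
Op 5: add_edge(C, D). Edges now: 4
Compute levels (Kahn BFS):
  sources (in-degree 0): A, C
  process A: level=0
    A->B: in-degree(B)=1, level(B)>=1
    A->D: in-degree(D)=1, level(D)>=1
  process C: level=0
    C->B: in-degree(B)=0, level(B)=1, enqueue
    C->D: in-degree(D)=0, level(D)=1, enqueue
  process B: level=1
  process D: level=1
All levels: A:0, B:1, C:0, D:1
max level = 1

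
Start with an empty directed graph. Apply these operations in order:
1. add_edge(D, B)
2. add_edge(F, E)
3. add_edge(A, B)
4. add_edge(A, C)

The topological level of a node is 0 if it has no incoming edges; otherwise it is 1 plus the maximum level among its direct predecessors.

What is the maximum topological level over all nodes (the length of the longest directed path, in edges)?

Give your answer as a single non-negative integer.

Op 1: add_edge(D, B). Edges now: 1
Op 2: add_edge(F, E). Edges now: 2
Op 3: add_edge(A, B). Edges now: 3
Op 4: add_edge(A, C). Edges now: 4
Compute levels (Kahn BFS):
  sources (in-degree 0): A, D, F
  process A: level=0
    A->B: in-degree(B)=1, level(B)>=1
    A->C: in-degree(C)=0, level(C)=1, enqueue
  process D: level=0
    D->B: in-degree(B)=0, level(B)=1, enqueue
  process F: level=0
    F->E: in-degree(E)=0, level(E)=1, enqueue
  process C: level=1
  process B: level=1
  process E: level=1
All levels: A:0, B:1, C:1, D:0, E:1, F:0
max level = 1

Answer: 1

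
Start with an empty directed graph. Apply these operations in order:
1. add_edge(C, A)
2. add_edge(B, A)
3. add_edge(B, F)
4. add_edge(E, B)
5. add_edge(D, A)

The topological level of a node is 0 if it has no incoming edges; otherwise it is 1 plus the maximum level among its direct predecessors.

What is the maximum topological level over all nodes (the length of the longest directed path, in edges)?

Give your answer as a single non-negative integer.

Op 1: add_edge(C, A). Edges now: 1
Op 2: add_edge(B, A). Edges now: 2
Op 3: add_edge(B, F). Edges now: 3
Op 4: add_edge(E, B). Edges now: 4
Op 5: add_edge(D, A). Edges now: 5
Compute levels (Kahn BFS):
  sources (in-degree 0): C, D, E
  process C: level=0
    C->A: in-degree(A)=2, level(A)>=1
  process D: level=0
    D->A: in-degree(A)=1, level(A)>=1
  process E: level=0
    E->B: in-degree(B)=0, level(B)=1, enqueue
  process B: level=1
    B->A: in-degree(A)=0, level(A)=2, enqueue
    B->F: in-degree(F)=0, level(F)=2, enqueue
  process A: level=2
  process F: level=2
All levels: A:2, B:1, C:0, D:0, E:0, F:2
max level = 2

Answer: 2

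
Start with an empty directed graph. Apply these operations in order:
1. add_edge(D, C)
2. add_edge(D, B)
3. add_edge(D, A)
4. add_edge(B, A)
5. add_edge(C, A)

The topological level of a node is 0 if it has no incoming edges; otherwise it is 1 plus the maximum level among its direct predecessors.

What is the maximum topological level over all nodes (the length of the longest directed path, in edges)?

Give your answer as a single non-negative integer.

Op 1: add_edge(D, C). Edges now: 1
Op 2: add_edge(D, B). Edges now: 2
Op 3: add_edge(D, A). Edges now: 3
Op 4: add_edge(B, A). Edges now: 4
Op 5: add_edge(C, A). Edges now: 5
Compute levels (Kahn BFS):
  sources (in-degree 0): D
  process D: level=0
    D->A: in-degree(A)=2, level(A)>=1
    D->B: in-degree(B)=0, level(B)=1, enqueue
    D->C: in-degree(C)=0, level(C)=1, enqueue
  process B: level=1
    B->A: in-degree(A)=1, level(A)>=2
  process C: level=1
    C->A: in-degree(A)=0, level(A)=2, enqueue
  process A: level=2
All levels: A:2, B:1, C:1, D:0
max level = 2

Answer: 2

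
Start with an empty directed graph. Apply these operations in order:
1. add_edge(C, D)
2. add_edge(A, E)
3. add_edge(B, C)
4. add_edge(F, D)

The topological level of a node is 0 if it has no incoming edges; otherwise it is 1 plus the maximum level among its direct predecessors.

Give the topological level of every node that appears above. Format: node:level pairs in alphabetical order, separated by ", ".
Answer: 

Op 1: add_edge(C, D). Edges now: 1
Op 2: add_edge(A, E). Edges now: 2
Op 3: add_edge(B, C). Edges now: 3
Op 4: add_edge(F, D). Edges now: 4
Compute levels (Kahn BFS):
  sources (in-degree 0): A, B, F
  process A: level=0
    A->E: in-degree(E)=0, level(E)=1, enqueue
  process B: level=0
    B->C: in-degree(C)=0, level(C)=1, enqueue
  process F: level=0
    F->D: in-degree(D)=1, level(D)>=1
  process E: level=1
  process C: level=1
    C->D: in-degree(D)=0, level(D)=2, enqueue
  process D: level=2
All levels: A:0, B:0, C:1, D:2, E:1, F:0

Answer: A:0, B:0, C:1, D:2, E:1, F:0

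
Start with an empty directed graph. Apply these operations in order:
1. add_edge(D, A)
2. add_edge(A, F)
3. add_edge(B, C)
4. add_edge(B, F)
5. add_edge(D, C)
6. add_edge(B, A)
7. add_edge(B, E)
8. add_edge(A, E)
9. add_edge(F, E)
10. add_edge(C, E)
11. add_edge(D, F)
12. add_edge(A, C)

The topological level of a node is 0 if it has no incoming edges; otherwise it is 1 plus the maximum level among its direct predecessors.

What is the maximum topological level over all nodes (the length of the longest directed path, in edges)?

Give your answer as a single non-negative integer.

Answer: 3

Derivation:
Op 1: add_edge(D, A). Edges now: 1
Op 2: add_edge(A, F). Edges now: 2
Op 3: add_edge(B, C). Edges now: 3
Op 4: add_edge(B, F). Edges now: 4
Op 5: add_edge(D, C). Edges now: 5
Op 6: add_edge(B, A). Edges now: 6
Op 7: add_edge(B, E). Edges now: 7
Op 8: add_edge(A, E). Edges now: 8
Op 9: add_edge(F, E). Edges now: 9
Op 10: add_edge(C, E). Edges now: 10
Op 11: add_edge(D, F). Edges now: 11
Op 12: add_edge(A, C). Edges now: 12
Compute levels (Kahn BFS):
  sources (in-degree 0): B, D
  process B: level=0
    B->A: in-degree(A)=1, level(A)>=1
    B->C: in-degree(C)=2, level(C)>=1
    B->E: in-degree(E)=3, level(E)>=1
    B->F: in-degree(F)=2, level(F)>=1
  process D: level=0
    D->A: in-degree(A)=0, level(A)=1, enqueue
    D->C: in-degree(C)=1, level(C)>=1
    D->F: in-degree(F)=1, level(F)>=1
  process A: level=1
    A->C: in-degree(C)=0, level(C)=2, enqueue
    A->E: in-degree(E)=2, level(E)>=2
    A->F: in-degree(F)=0, level(F)=2, enqueue
  process C: level=2
    C->E: in-degree(E)=1, level(E)>=3
  process F: level=2
    F->E: in-degree(E)=0, level(E)=3, enqueue
  process E: level=3
All levels: A:1, B:0, C:2, D:0, E:3, F:2
max level = 3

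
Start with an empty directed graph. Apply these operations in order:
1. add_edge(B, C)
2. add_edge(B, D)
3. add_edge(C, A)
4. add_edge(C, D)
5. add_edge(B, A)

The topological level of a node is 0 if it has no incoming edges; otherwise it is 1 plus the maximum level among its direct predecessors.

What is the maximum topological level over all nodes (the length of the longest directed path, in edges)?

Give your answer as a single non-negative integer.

Answer: 2

Derivation:
Op 1: add_edge(B, C). Edges now: 1
Op 2: add_edge(B, D). Edges now: 2
Op 3: add_edge(C, A). Edges now: 3
Op 4: add_edge(C, D). Edges now: 4
Op 5: add_edge(B, A). Edges now: 5
Compute levels (Kahn BFS):
  sources (in-degree 0): B
  process B: level=0
    B->A: in-degree(A)=1, level(A)>=1
    B->C: in-degree(C)=0, level(C)=1, enqueue
    B->D: in-degree(D)=1, level(D)>=1
  process C: level=1
    C->A: in-degree(A)=0, level(A)=2, enqueue
    C->D: in-degree(D)=0, level(D)=2, enqueue
  process A: level=2
  process D: level=2
All levels: A:2, B:0, C:1, D:2
max level = 2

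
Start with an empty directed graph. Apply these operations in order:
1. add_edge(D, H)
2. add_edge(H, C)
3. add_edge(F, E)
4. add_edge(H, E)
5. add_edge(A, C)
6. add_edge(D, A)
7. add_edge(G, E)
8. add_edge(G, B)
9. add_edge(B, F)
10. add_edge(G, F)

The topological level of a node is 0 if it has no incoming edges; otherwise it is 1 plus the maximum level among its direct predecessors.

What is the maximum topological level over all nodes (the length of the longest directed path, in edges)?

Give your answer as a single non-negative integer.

Op 1: add_edge(D, H). Edges now: 1
Op 2: add_edge(H, C). Edges now: 2
Op 3: add_edge(F, E). Edges now: 3
Op 4: add_edge(H, E). Edges now: 4
Op 5: add_edge(A, C). Edges now: 5
Op 6: add_edge(D, A). Edges now: 6
Op 7: add_edge(G, E). Edges now: 7
Op 8: add_edge(G, B). Edges now: 8
Op 9: add_edge(B, F). Edges now: 9
Op 10: add_edge(G, F). Edges now: 10
Compute levels (Kahn BFS):
  sources (in-degree 0): D, G
  process D: level=0
    D->A: in-degree(A)=0, level(A)=1, enqueue
    D->H: in-degree(H)=0, level(H)=1, enqueue
  process G: level=0
    G->B: in-degree(B)=0, level(B)=1, enqueue
    G->E: in-degree(E)=2, level(E)>=1
    G->F: in-degree(F)=1, level(F)>=1
  process A: level=1
    A->C: in-degree(C)=1, level(C)>=2
  process H: level=1
    H->C: in-degree(C)=0, level(C)=2, enqueue
    H->E: in-degree(E)=1, level(E)>=2
  process B: level=1
    B->F: in-degree(F)=0, level(F)=2, enqueue
  process C: level=2
  process F: level=2
    F->E: in-degree(E)=0, level(E)=3, enqueue
  process E: level=3
All levels: A:1, B:1, C:2, D:0, E:3, F:2, G:0, H:1
max level = 3

Answer: 3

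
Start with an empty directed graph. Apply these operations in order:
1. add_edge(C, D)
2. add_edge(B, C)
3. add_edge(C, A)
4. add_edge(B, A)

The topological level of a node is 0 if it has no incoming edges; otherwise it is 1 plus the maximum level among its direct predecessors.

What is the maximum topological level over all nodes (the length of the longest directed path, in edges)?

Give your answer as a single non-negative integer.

Op 1: add_edge(C, D). Edges now: 1
Op 2: add_edge(B, C). Edges now: 2
Op 3: add_edge(C, A). Edges now: 3
Op 4: add_edge(B, A). Edges now: 4
Compute levels (Kahn BFS):
  sources (in-degree 0): B
  process B: level=0
    B->A: in-degree(A)=1, level(A)>=1
    B->C: in-degree(C)=0, level(C)=1, enqueue
  process C: level=1
    C->A: in-degree(A)=0, level(A)=2, enqueue
    C->D: in-degree(D)=0, level(D)=2, enqueue
  process A: level=2
  process D: level=2
All levels: A:2, B:0, C:1, D:2
max level = 2

Answer: 2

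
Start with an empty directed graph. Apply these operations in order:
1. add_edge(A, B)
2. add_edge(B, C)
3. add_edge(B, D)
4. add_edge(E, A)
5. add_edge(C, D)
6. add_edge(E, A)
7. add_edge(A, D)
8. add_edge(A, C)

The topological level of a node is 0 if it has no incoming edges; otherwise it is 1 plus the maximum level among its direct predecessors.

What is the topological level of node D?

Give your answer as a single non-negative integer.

Answer: 4

Derivation:
Op 1: add_edge(A, B). Edges now: 1
Op 2: add_edge(B, C). Edges now: 2
Op 3: add_edge(B, D). Edges now: 3
Op 4: add_edge(E, A). Edges now: 4
Op 5: add_edge(C, D). Edges now: 5
Op 6: add_edge(E, A) (duplicate, no change). Edges now: 5
Op 7: add_edge(A, D). Edges now: 6
Op 8: add_edge(A, C). Edges now: 7
Compute levels (Kahn BFS):
  sources (in-degree 0): E
  process E: level=0
    E->A: in-degree(A)=0, level(A)=1, enqueue
  process A: level=1
    A->B: in-degree(B)=0, level(B)=2, enqueue
    A->C: in-degree(C)=1, level(C)>=2
    A->D: in-degree(D)=2, level(D)>=2
  process B: level=2
    B->C: in-degree(C)=0, level(C)=3, enqueue
    B->D: in-degree(D)=1, level(D)>=3
  process C: level=3
    C->D: in-degree(D)=0, level(D)=4, enqueue
  process D: level=4
All levels: A:1, B:2, C:3, D:4, E:0
level(D) = 4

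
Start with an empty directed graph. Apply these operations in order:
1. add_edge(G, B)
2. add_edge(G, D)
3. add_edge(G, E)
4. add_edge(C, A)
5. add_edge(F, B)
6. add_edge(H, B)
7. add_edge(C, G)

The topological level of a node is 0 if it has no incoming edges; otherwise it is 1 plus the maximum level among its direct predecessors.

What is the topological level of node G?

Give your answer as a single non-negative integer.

Answer: 1

Derivation:
Op 1: add_edge(G, B). Edges now: 1
Op 2: add_edge(G, D). Edges now: 2
Op 3: add_edge(G, E). Edges now: 3
Op 4: add_edge(C, A). Edges now: 4
Op 5: add_edge(F, B). Edges now: 5
Op 6: add_edge(H, B). Edges now: 6
Op 7: add_edge(C, G). Edges now: 7
Compute levels (Kahn BFS):
  sources (in-degree 0): C, F, H
  process C: level=0
    C->A: in-degree(A)=0, level(A)=1, enqueue
    C->G: in-degree(G)=0, level(G)=1, enqueue
  process F: level=0
    F->B: in-degree(B)=2, level(B)>=1
  process H: level=0
    H->B: in-degree(B)=1, level(B)>=1
  process A: level=1
  process G: level=1
    G->B: in-degree(B)=0, level(B)=2, enqueue
    G->D: in-degree(D)=0, level(D)=2, enqueue
    G->E: in-degree(E)=0, level(E)=2, enqueue
  process B: level=2
  process D: level=2
  process E: level=2
All levels: A:1, B:2, C:0, D:2, E:2, F:0, G:1, H:0
level(G) = 1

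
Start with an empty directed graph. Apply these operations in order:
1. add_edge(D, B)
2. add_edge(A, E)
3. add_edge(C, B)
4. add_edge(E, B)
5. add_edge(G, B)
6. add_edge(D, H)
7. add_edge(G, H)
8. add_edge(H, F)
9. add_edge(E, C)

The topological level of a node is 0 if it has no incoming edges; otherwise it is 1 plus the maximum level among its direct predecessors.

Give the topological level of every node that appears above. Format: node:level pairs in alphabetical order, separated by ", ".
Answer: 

Answer: A:0, B:3, C:2, D:0, E:1, F:2, G:0, H:1

Derivation:
Op 1: add_edge(D, B). Edges now: 1
Op 2: add_edge(A, E). Edges now: 2
Op 3: add_edge(C, B). Edges now: 3
Op 4: add_edge(E, B). Edges now: 4
Op 5: add_edge(G, B). Edges now: 5
Op 6: add_edge(D, H). Edges now: 6
Op 7: add_edge(G, H). Edges now: 7
Op 8: add_edge(H, F). Edges now: 8
Op 9: add_edge(E, C). Edges now: 9
Compute levels (Kahn BFS):
  sources (in-degree 0): A, D, G
  process A: level=0
    A->E: in-degree(E)=0, level(E)=1, enqueue
  process D: level=0
    D->B: in-degree(B)=3, level(B)>=1
    D->H: in-degree(H)=1, level(H)>=1
  process G: level=0
    G->B: in-degree(B)=2, level(B)>=1
    G->H: in-degree(H)=0, level(H)=1, enqueue
  process E: level=1
    E->B: in-degree(B)=1, level(B)>=2
    E->C: in-degree(C)=0, level(C)=2, enqueue
  process H: level=1
    H->F: in-degree(F)=0, level(F)=2, enqueue
  process C: level=2
    C->B: in-degree(B)=0, level(B)=3, enqueue
  process F: level=2
  process B: level=3
All levels: A:0, B:3, C:2, D:0, E:1, F:2, G:0, H:1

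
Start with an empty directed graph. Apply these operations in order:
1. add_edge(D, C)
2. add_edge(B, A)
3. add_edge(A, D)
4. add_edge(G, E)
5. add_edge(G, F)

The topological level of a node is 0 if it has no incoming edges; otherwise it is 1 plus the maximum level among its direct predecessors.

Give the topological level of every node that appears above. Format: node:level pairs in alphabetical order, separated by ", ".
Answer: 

Answer: A:1, B:0, C:3, D:2, E:1, F:1, G:0

Derivation:
Op 1: add_edge(D, C). Edges now: 1
Op 2: add_edge(B, A). Edges now: 2
Op 3: add_edge(A, D). Edges now: 3
Op 4: add_edge(G, E). Edges now: 4
Op 5: add_edge(G, F). Edges now: 5
Compute levels (Kahn BFS):
  sources (in-degree 0): B, G
  process B: level=0
    B->A: in-degree(A)=0, level(A)=1, enqueue
  process G: level=0
    G->E: in-degree(E)=0, level(E)=1, enqueue
    G->F: in-degree(F)=0, level(F)=1, enqueue
  process A: level=1
    A->D: in-degree(D)=0, level(D)=2, enqueue
  process E: level=1
  process F: level=1
  process D: level=2
    D->C: in-degree(C)=0, level(C)=3, enqueue
  process C: level=3
All levels: A:1, B:0, C:3, D:2, E:1, F:1, G:0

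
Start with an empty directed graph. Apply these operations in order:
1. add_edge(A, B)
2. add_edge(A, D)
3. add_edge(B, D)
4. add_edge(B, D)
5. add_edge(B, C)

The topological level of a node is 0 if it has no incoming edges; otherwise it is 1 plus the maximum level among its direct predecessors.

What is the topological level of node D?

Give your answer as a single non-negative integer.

Op 1: add_edge(A, B). Edges now: 1
Op 2: add_edge(A, D). Edges now: 2
Op 3: add_edge(B, D). Edges now: 3
Op 4: add_edge(B, D) (duplicate, no change). Edges now: 3
Op 5: add_edge(B, C). Edges now: 4
Compute levels (Kahn BFS):
  sources (in-degree 0): A
  process A: level=0
    A->B: in-degree(B)=0, level(B)=1, enqueue
    A->D: in-degree(D)=1, level(D)>=1
  process B: level=1
    B->C: in-degree(C)=0, level(C)=2, enqueue
    B->D: in-degree(D)=0, level(D)=2, enqueue
  process C: level=2
  process D: level=2
All levels: A:0, B:1, C:2, D:2
level(D) = 2

Answer: 2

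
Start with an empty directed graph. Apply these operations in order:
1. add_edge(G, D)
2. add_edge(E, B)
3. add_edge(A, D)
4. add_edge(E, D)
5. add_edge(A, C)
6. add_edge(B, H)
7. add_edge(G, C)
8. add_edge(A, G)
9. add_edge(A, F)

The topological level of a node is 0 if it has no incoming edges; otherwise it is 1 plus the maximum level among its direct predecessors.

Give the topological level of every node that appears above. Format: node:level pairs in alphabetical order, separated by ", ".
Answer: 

Op 1: add_edge(G, D). Edges now: 1
Op 2: add_edge(E, B). Edges now: 2
Op 3: add_edge(A, D). Edges now: 3
Op 4: add_edge(E, D). Edges now: 4
Op 5: add_edge(A, C). Edges now: 5
Op 6: add_edge(B, H). Edges now: 6
Op 7: add_edge(G, C). Edges now: 7
Op 8: add_edge(A, G). Edges now: 8
Op 9: add_edge(A, F). Edges now: 9
Compute levels (Kahn BFS):
  sources (in-degree 0): A, E
  process A: level=0
    A->C: in-degree(C)=1, level(C)>=1
    A->D: in-degree(D)=2, level(D)>=1
    A->F: in-degree(F)=0, level(F)=1, enqueue
    A->G: in-degree(G)=0, level(G)=1, enqueue
  process E: level=0
    E->B: in-degree(B)=0, level(B)=1, enqueue
    E->D: in-degree(D)=1, level(D)>=1
  process F: level=1
  process G: level=1
    G->C: in-degree(C)=0, level(C)=2, enqueue
    G->D: in-degree(D)=0, level(D)=2, enqueue
  process B: level=1
    B->H: in-degree(H)=0, level(H)=2, enqueue
  process C: level=2
  process D: level=2
  process H: level=2
All levels: A:0, B:1, C:2, D:2, E:0, F:1, G:1, H:2

Answer: A:0, B:1, C:2, D:2, E:0, F:1, G:1, H:2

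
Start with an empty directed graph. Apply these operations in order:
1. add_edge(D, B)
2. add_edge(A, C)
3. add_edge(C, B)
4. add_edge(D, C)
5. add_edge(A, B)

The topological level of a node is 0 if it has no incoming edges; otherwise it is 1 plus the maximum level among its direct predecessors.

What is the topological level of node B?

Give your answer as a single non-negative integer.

Op 1: add_edge(D, B). Edges now: 1
Op 2: add_edge(A, C). Edges now: 2
Op 3: add_edge(C, B). Edges now: 3
Op 4: add_edge(D, C). Edges now: 4
Op 5: add_edge(A, B). Edges now: 5
Compute levels (Kahn BFS):
  sources (in-degree 0): A, D
  process A: level=0
    A->B: in-degree(B)=2, level(B)>=1
    A->C: in-degree(C)=1, level(C)>=1
  process D: level=0
    D->B: in-degree(B)=1, level(B)>=1
    D->C: in-degree(C)=0, level(C)=1, enqueue
  process C: level=1
    C->B: in-degree(B)=0, level(B)=2, enqueue
  process B: level=2
All levels: A:0, B:2, C:1, D:0
level(B) = 2

Answer: 2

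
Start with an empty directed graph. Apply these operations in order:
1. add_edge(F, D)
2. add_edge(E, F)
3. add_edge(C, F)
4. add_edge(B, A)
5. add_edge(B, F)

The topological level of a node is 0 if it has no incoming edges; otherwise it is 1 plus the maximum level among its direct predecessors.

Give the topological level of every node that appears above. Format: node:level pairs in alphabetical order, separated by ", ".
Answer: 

Answer: A:1, B:0, C:0, D:2, E:0, F:1

Derivation:
Op 1: add_edge(F, D). Edges now: 1
Op 2: add_edge(E, F). Edges now: 2
Op 3: add_edge(C, F). Edges now: 3
Op 4: add_edge(B, A). Edges now: 4
Op 5: add_edge(B, F). Edges now: 5
Compute levels (Kahn BFS):
  sources (in-degree 0): B, C, E
  process B: level=0
    B->A: in-degree(A)=0, level(A)=1, enqueue
    B->F: in-degree(F)=2, level(F)>=1
  process C: level=0
    C->F: in-degree(F)=1, level(F)>=1
  process E: level=0
    E->F: in-degree(F)=0, level(F)=1, enqueue
  process A: level=1
  process F: level=1
    F->D: in-degree(D)=0, level(D)=2, enqueue
  process D: level=2
All levels: A:1, B:0, C:0, D:2, E:0, F:1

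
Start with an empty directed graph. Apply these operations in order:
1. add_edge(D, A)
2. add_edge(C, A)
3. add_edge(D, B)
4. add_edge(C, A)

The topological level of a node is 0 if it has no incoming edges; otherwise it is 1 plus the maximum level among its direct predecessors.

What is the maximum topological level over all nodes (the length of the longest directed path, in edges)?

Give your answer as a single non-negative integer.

Answer: 1

Derivation:
Op 1: add_edge(D, A). Edges now: 1
Op 2: add_edge(C, A). Edges now: 2
Op 3: add_edge(D, B). Edges now: 3
Op 4: add_edge(C, A) (duplicate, no change). Edges now: 3
Compute levels (Kahn BFS):
  sources (in-degree 0): C, D
  process C: level=0
    C->A: in-degree(A)=1, level(A)>=1
  process D: level=0
    D->A: in-degree(A)=0, level(A)=1, enqueue
    D->B: in-degree(B)=0, level(B)=1, enqueue
  process A: level=1
  process B: level=1
All levels: A:1, B:1, C:0, D:0
max level = 1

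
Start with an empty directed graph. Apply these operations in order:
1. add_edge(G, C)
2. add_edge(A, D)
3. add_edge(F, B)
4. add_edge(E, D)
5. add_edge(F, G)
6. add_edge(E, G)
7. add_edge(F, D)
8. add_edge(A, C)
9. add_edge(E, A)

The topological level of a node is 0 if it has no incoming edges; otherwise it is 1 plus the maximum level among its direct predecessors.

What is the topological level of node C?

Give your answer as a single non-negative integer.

Op 1: add_edge(G, C). Edges now: 1
Op 2: add_edge(A, D). Edges now: 2
Op 3: add_edge(F, B). Edges now: 3
Op 4: add_edge(E, D). Edges now: 4
Op 5: add_edge(F, G). Edges now: 5
Op 6: add_edge(E, G). Edges now: 6
Op 7: add_edge(F, D). Edges now: 7
Op 8: add_edge(A, C). Edges now: 8
Op 9: add_edge(E, A). Edges now: 9
Compute levels (Kahn BFS):
  sources (in-degree 0): E, F
  process E: level=0
    E->A: in-degree(A)=0, level(A)=1, enqueue
    E->D: in-degree(D)=2, level(D)>=1
    E->G: in-degree(G)=1, level(G)>=1
  process F: level=0
    F->B: in-degree(B)=0, level(B)=1, enqueue
    F->D: in-degree(D)=1, level(D)>=1
    F->G: in-degree(G)=0, level(G)=1, enqueue
  process A: level=1
    A->C: in-degree(C)=1, level(C)>=2
    A->D: in-degree(D)=0, level(D)=2, enqueue
  process B: level=1
  process G: level=1
    G->C: in-degree(C)=0, level(C)=2, enqueue
  process D: level=2
  process C: level=2
All levels: A:1, B:1, C:2, D:2, E:0, F:0, G:1
level(C) = 2

Answer: 2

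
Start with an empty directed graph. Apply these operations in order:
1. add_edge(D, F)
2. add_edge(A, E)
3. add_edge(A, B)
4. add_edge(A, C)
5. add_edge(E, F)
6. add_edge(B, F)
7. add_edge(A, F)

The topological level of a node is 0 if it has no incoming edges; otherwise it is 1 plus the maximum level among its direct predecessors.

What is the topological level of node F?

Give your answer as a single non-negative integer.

Op 1: add_edge(D, F). Edges now: 1
Op 2: add_edge(A, E). Edges now: 2
Op 3: add_edge(A, B). Edges now: 3
Op 4: add_edge(A, C). Edges now: 4
Op 5: add_edge(E, F). Edges now: 5
Op 6: add_edge(B, F). Edges now: 6
Op 7: add_edge(A, F). Edges now: 7
Compute levels (Kahn BFS):
  sources (in-degree 0): A, D
  process A: level=0
    A->B: in-degree(B)=0, level(B)=1, enqueue
    A->C: in-degree(C)=0, level(C)=1, enqueue
    A->E: in-degree(E)=0, level(E)=1, enqueue
    A->F: in-degree(F)=3, level(F)>=1
  process D: level=0
    D->F: in-degree(F)=2, level(F)>=1
  process B: level=1
    B->F: in-degree(F)=1, level(F)>=2
  process C: level=1
  process E: level=1
    E->F: in-degree(F)=0, level(F)=2, enqueue
  process F: level=2
All levels: A:0, B:1, C:1, D:0, E:1, F:2
level(F) = 2

Answer: 2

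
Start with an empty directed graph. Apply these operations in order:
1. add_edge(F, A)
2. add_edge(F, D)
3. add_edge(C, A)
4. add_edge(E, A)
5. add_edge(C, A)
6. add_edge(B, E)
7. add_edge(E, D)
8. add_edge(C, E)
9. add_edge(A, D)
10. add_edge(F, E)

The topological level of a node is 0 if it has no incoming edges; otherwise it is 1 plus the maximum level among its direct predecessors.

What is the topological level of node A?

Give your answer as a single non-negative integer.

Answer: 2

Derivation:
Op 1: add_edge(F, A). Edges now: 1
Op 2: add_edge(F, D). Edges now: 2
Op 3: add_edge(C, A). Edges now: 3
Op 4: add_edge(E, A). Edges now: 4
Op 5: add_edge(C, A) (duplicate, no change). Edges now: 4
Op 6: add_edge(B, E). Edges now: 5
Op 7: add_edge(E, D). Edges now: 6
Op 8: add_edge(C, E). Edges now: 7
Op 9: add_edge(A, D). Edges now: 8
Op 10: add_edge(F, E). Edges now: 9
Compute levels (Kahn BFS):
  sources (in-degree 0): B, C, F
  process B: level=0
    B->E: in-degree(E)=2, level(E)>=1
  process C: level=0
    C->A: in-degree(A)=2, level(A)>=1
    C->E: in-degree(E)=1, level(E)>=1
  process F: level=0
    F->A: in-degree(A)=1, level(A)>=1
    F->D: in-degree(D)=2, level(D)>=1
    F->E: in-degree(E)=0, level(E)=1, enqueue
  process E: level=1
    E->A: in-degree(A)=0, level(A)=2, enqueue
    E->D: in-degree(D)=1, level(D)>=2
  process A: level=2
    A->D: in-degree(D)=0, level(D)=3, enqueue
  process D: level=3
All levels: A:2, B:0, C:0, D:3, E:1, F:0
level(A) = 2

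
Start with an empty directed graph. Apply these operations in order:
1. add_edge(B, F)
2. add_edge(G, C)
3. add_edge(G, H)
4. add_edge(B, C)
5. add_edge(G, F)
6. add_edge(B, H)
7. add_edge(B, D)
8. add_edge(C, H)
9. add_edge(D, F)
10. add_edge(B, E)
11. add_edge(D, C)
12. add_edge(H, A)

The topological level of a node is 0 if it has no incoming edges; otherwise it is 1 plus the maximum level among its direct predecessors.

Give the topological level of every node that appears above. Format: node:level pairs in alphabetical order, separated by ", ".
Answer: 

Op 1: add_edge(B, F). Edges now: 1
Op 2: add_edge(G, C). Edges now: 2
Op 3: add_edge(G, H). Edges now: 3
Op 4: add_edge(B, C). Edges now: 4
Op 5: add_edge(G, F). Edges now: 5
Op 6: add_edge(B, H). Edges now: 6
Op 7: add_edge(B, D). Edges now: 7
Op 8: add_edge(C, H). Edges now: 8
Op 9: add_edge(D, F). Edges now: 9
Op 10: add_edge(B, E). Edges now: 10
Op 11: add_edge(D, C). Edges now: 11
Op 12: add_edge(H, A). Edges now: 12
Compute levels (Kahn BFS):
  sources (in-degree 0): B, G
  process B: level=0
    B->C: in-degree(C)=2, level(C)>=1
    B->D: in-degree(D)=0, level(D)=1, enqueue
    B->E: in-degree(E)=0, level(E)=1, enqueue
    B->F: in-degree(F)=2, level(F)>=1
    B->H: in-degree(H)=2, level(H)>=1
  process G: level=0
    G->C: in-degree(C)=1, level(C)>=1
    G->F: in-degree(F)=1, level(F)>=1
    G->H: in-degree(H)=1, level(H)>=1
  process D: level=1
    D->C: in-degree(C)=0, level(C)=2, enqueue
    D->F: in-degree(F)=0, level(F)=2, enqueue
  process E: level=1
  process C: level=2
    C->H: in-degree(H)=0, level(H)=3, enqueue
  process F: level=2
  process H: level=3
    H->A: in-degree(A)=0, level(A)=4, enqueue
  process A: level=4
All levels: A:4, B:0, C:2, D:1, E:1, F:2, G:0, H:3

Answer: A:4, B:0, C:2, D:1, E:1, F:2, G:0, H:3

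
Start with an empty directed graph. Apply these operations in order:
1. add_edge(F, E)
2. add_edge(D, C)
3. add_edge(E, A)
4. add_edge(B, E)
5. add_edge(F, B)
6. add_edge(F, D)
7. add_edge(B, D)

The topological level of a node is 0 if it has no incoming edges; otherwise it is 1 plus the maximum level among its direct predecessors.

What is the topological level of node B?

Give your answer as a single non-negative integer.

Answer: 1

Derivation:
Op 1: add_edge(F, E). Edges now: 1
Op 2: add_edge(D, C). Edges now: 2
Op 3: add_edge(E, A). Edges now: 3
Op 4: add_edge(B, E). Edges now: 4
Op 5: add_edge(F, B). Edges now: 5
Op 6: add_edge(F, D). Edges now: 6
Op 7: add_edge(B, D). Edges now: 7
Compute levels (Kahn BFS):
  sources (in-degree 0): F
  process F: level=0
    F->B: in-degree(B)=0, level(B)=1, enqueue
    F->D: in-degree(D)=1, level(D)>=1
    F->E: in-degree(E)=1, level(E)>=1
  process B: level=1
    B->D: in-degree(D)=0, level(D)=2, enqueue
    B->E: in-degree(E)=0, level(E)=2, enqueue
  process D: level=2
    D->C: in-degree(C)=0, level(C)=3, enqueue
  process E: level=2
    E->A: in-degree(A)=0, level(A)=3, enqueue
  process C: level=3
  process A: level=3
All levels: A:3, B:1, C:3, D:2, E:2, F:0
level(B) = 1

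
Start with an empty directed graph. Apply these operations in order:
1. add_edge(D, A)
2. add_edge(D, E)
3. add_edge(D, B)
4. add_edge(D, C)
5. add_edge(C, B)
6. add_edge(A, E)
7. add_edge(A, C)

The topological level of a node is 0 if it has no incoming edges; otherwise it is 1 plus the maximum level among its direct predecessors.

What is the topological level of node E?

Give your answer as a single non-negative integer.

Answer: 2

Derivation:
Op 1: add_edge(D, A). Edges now: 1
Op 2: add_edge(D, E). Edges now: 2
Op 3: add_edge(D, B). Edges now: 3
Op 4: add_edge(D, C). Edges now: 4
Op 5: add_edge(C, B). Edges now: 5
Op 6: add_edge(A, E). Edges now: 6
Op 7: add_edge(A, C). Edges now: 7
Compute levels (Kahn BFS):
  sources (in-degree 0): D
  process D: level=0
    D->A: in-degree(A)=0, level(A)=1, enqueue
    D->B: in-degree(B)=1, level(B)>=1
    D->C: in-degree(C)=1, level(C)>=1
    D->E: in-degree(E)=1, level(E)>=1
  process A: level=1
    A->C: in-degree(C)=0, level(C)=2, enqueue
    A->E: in-degree(E)=0, level(E)=2, enqueue
  process C: level=2
    C->B: in-degree(B)=0, level(B)=3, enqueue
  process E: level=2
  process B: level=3
All levels: A:1, B:3, C:2, D:0, E:2
level(E) = 2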